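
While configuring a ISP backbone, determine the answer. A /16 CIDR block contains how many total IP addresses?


Given: CIDR prefix /16
Host bits = 32 - 16 = 16
Total addresses = 2^16 = 65536

65536


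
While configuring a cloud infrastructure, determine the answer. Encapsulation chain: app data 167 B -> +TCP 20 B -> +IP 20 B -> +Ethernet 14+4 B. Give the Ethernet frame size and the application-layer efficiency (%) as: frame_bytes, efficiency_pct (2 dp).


TCP segment = 167 + 20 = 187 B
IP packet = 187 + 20 = 207 B
Ethernet frame = 207 + 14 + 4 = 225 B
Efficiency = app / frame = 167 / 225 = 0.742222 = 74.2222% -> 74.22% (2 dp)

225, 74.22


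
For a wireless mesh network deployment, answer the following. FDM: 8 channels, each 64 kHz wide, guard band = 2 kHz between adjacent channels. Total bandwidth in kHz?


Given: 8 channels, 64 kHz each, guard = 2 kHz
Channel bandwidth = 8 * 64 = 512 kHz
Guard bands = 7 gaps * 2 kHz = 14 kHz
Total = 512 + 14 = 526 kHz

526


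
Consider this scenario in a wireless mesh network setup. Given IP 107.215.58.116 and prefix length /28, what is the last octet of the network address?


Given: IP = 107.215.58.116, prefix = /28
Subnet mask = 255.255.255.240
Last octet of IP: 116
Last octet of mask: 240
Network last octet = 116 AND 240 = 112

112


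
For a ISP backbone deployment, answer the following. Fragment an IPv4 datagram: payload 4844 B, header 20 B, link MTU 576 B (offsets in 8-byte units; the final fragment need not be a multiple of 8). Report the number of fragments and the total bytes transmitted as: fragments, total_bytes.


Max data per non-final fragment = floor((MTU - header)/8)*8 = floor((576 - 20)/8)*8 = floor(556/8)*8 = 552 B
Final fragment needs no 8-byte alignment: it can carry up to MTU - header = 556 B
Non-final fragments needed = ceil((payload - 556) / 552) = ceil(4288/552) = ceil(7.7681) = 8
Number of fragments = 8 + 1 = 9
Fragment sizes (data): 8 * 552 B + 428 B (last, 428 <= 556 OK)
Total bytes sent = payload + n_frags * header = 4844 + 9*20 = 4844 + 180 = 5024 B

9, 5024


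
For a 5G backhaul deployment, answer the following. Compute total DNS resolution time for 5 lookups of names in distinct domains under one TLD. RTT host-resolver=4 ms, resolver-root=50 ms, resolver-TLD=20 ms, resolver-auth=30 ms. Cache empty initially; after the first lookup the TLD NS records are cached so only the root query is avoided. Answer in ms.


Lookup 1 (cold cache): local + root + TLD + auth = 4 + 50 + 20 + 30 = 104 ms
Lookups 2..5 (TLD NS cached -> skip root; new domain -> still ask TLD and auth): local + TLD + auth = 4 + 20 + 30 = 54 ms each
Remaining 4 lookups: 4 * 54 = 216 ms
Total = 104 + 216 = 320 ms

320


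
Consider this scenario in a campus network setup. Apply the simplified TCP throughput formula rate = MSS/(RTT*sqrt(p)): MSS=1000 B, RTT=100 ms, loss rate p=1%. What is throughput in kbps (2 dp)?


Given: MSS = 1000 bytes, RTT = 100 ms, loss = 1%
RTT in seconds = 100 / 1000 = 0.1
Loss rate = 1% = 0.01
sqrt(loss) = sqrt(0.01) = 0.1
Throughput (bytes/s) = 1000 / (0.1 * 0.1) = 100000.0000
Throughput (kbps) = 100000.0000 * 8 / 1000 = 800.000000 -> 800.00 kbps (2 dp)

800.00


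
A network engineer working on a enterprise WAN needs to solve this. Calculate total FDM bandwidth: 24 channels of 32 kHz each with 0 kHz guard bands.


Given: 24 channels, 32 kHz each, guard = 0 kHz
Channel bandwidth = 24 * 32 = 768 kHz
Guard bands = 23 gaps * 0 kHz = 0 kHz
Total = 768 + 0 = 768 kHz

768


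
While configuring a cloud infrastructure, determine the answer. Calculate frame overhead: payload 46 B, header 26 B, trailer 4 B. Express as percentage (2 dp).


Given: payload = 46 B, header = 26 B, trailer = 4 B
Overhead bytes = header + trailer = 26 + 4 = 30
Total frame = payload + overhead = 46 + 30 = 76
Overhead % = 30 / 76 * 100 = 39.4737% -> 39.47% (2 dp)

39.47


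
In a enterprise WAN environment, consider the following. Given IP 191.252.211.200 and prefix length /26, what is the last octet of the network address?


Given: IP = 191.252.211.200, prefix = /26
Subnet mask = 255.255.255.192
Last octet of IP: 200
Last octet of mask: 192
Network last octet = 200 AND 192 = 192

192


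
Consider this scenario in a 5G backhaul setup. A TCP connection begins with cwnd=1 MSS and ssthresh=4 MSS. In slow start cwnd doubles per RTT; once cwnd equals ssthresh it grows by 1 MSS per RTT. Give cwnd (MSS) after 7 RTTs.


RTT 0: cwnd = 1 MSS (initial)
RTT 1: cwnd = 2 MSS (slow start, doubled)
RTT 2: cwnd = 4 MSS (slow start, doubled)
RTT 3: cwnd = 5 MSS (congestion avoidance, +1)
RTT 4: cwnd = 6 MSS (congestion avoidance, +1)
RTT 5: cwnd = 7 MSS (congestion avoidance, +1)
RTT 6: cwnd = 8 MSS (congestion avoidance, +1)
RTT 7: cwnd = 9 MSS (congestion avoidance, +1)

9


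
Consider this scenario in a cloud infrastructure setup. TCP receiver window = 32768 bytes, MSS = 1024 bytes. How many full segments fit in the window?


Given: RWND = 32768 bytes, MSS = 1024 bytes
Full segments = floor(RWND / MSS)
Full segments = floor(32768 / 1024)
Full segments = floor(32.0) = 32

32


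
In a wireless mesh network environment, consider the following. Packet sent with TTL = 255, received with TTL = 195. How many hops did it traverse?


Given: initial TTL = 255, received TTL = 195
Hops = initial TTL - received TTL
Hops = 255 - 195 = 60

60


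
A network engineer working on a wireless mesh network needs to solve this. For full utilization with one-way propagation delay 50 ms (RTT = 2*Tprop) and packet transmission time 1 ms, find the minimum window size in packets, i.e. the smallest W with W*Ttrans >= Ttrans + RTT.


Given: Ttrans = 1 ms, RTT = 100 ms (= 2 * Tprop, Tprop = 50 ms)
Time until first ACK returns = Ttrans + RTT = 1 + 100 = 101 ms
Need W * Ttrans >= Ttrans + RTT  ->  W >= (Ttrans + RTT) / Ttrans
(Ttrans + RTT) / Ttrans = 101 / 1 = 101
W_min = ceil(101) = 101

101


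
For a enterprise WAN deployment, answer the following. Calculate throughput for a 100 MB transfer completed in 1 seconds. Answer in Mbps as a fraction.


Given: file = 100 MB, time = 1 s
File in Mb = 100 * 8 = 800 Mb
Throughput = 800 / 1 Mbps
Throughput = 800 Mbps

800


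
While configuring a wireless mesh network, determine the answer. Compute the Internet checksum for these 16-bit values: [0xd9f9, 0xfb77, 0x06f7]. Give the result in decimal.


Given words: [0xd9f9, 0xfb77, 0x06f7]
Step 1: Sum all words
Raw sum = 55801 + 64375 + 1783 = 121959
Step 2: Fold carry: (56423 + 1) = 56424
One's complement = ~56424 & 0xFFFF = 9111

9111


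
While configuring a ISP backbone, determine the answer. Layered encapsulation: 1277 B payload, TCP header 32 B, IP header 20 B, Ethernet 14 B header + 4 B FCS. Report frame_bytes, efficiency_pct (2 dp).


TCP segment = 1277 + 32 = 1309 B
IP packet = 1309 + 20 = 1329 B
Ethernet frame = 1329 + 14 + 4 = 1347 B
Efficiency = app / frame = 1277 / 1347 = 0.948033 = 94.8033% -> 94.80% (2 dp)

1347, 94.80


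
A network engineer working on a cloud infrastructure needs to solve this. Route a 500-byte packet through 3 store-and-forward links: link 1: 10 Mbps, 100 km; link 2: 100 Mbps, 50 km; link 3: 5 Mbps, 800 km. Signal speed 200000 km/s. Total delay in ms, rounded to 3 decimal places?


Packet = 500 bytes = 4000 bits. Store-and-forward: sum (t_trans + t_prop) per link.
Link 1: t_trans = 4000/(10*10^6) s = 0.4000 ms; t_prop = 100/200000 s = 0.5000 ms; subtotal = 0.9000 ms
Link 2: t_trans = 4000/(100*10^6) s = 0.0400 ms; t_prop = 50/200000 s = 0.2500 ms; subtotal = 0.2900 ms
Link 3: t_trans = 4000/(5*10^6) s = 0.8000 ms; t_prop = 800/200000 s = 4.0000 ms; subtotal = 4.8000 ms
End-to-end = 0.9000 + 0.2900 + 4.8000 = 5.9900 ms -> 5.990 ms (3 dp)

5.990


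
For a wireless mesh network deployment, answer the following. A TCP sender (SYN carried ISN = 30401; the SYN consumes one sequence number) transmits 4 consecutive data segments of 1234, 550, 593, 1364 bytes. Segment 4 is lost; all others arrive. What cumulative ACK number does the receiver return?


SYN uses sequence number 30401; first data byte = ISN + 1 = 30402.
Segment 1: SEQ = 30402, len = 1234 B, covers [30402, 31635]
Segment 2: SEQ = 31636, len = 550 B, covers [31636, 32185]
Segment 3: SEQ = 32186, len = 593 B, covers [32186, 32778]
Segment 4: SEQ = 32779, len = 1364 B, covers [32779, 34142] [LOST]
In-order data received: bytes [30402, 32778] (segments 1..3).
Segment 4 missing -> gap begins at byte 32779.
Cumulative ACK = next expected in-order byte = 30402 + 1234 + 550 + 593 = 32779

32779


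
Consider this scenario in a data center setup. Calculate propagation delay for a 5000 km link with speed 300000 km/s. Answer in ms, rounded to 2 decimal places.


Given: distance = 5000 km, speed = 300000 km/s
Delay = distance / speed = 5000 / 300000 seconds
Delay in ms = 5000 * 1000 / 300000
Delay = 16.6667 ms
Rounded to 2 dp = 16.67 ms

16.67


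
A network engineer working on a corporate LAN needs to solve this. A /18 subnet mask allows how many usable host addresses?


Given: subnet mask /18
Host bits = 32 - 18 = 14
Total addresses = 2^14 = 16384
Usable hosts = 16384 - 2 (network + broadcast) = 16382

16382


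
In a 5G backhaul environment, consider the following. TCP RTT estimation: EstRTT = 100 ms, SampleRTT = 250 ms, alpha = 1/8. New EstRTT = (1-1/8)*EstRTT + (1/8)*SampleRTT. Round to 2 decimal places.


Given: EstRTT = 100 ms, SampleRTT = 250 ms, alpha = 1/8
New EstRTT = (1 - alpha) * EstRTT + alpha * SampleRTT
(7/8) * 100 = 87.5
(1/8) * 250 = 31.25
New EstRTT = 87.5 + 31.25 = 118.75 ms -> 118.75 ms (2 dp)

118.75


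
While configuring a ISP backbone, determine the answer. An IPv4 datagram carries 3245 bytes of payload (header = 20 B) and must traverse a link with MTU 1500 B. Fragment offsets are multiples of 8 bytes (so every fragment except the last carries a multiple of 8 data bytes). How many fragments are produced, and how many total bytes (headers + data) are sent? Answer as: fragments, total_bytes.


Max data per non-final fragment = floor((MTU - header)/8)*8 = floor((1500 - 20)/8)*8 = floor(1480/8)*8 = 1480 B
Final fragment needs no 8-byte alignment: it can carry up to MTU - header = 1480 B
Non-final fragments needed = ceil((payload - 1480) / 1480) = ceil(1765/1480) = ceil(1.1926) = 2
Number of fragments = 2 + 1 = 3
Fragment sizes (data): 2 * 1480 B + 285 B (last, 285 <= 1480 OK)
Total bytes sent = payload + n_frags * header = 3245 + 3*20 = 3245 + 60 = 3305 B

3, 3305


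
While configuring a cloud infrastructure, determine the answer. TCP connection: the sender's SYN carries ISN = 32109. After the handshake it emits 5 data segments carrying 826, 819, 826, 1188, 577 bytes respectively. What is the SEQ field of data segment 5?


The SYN occupies sequence number ISN = 32109, so the first data byte is ISN + 1 = 32110.
SEQ of data segment i = (ISN + 1) + sum of payload sizes of segments 1..i-1.
Segment 1: SEQ = 32110, payload = 826 bytes
Segment 2: SEQ = 32936, payload = 819 bytes
Segment 3: SEQ = 33755, payload = 826 bytes
Segment 4: SEQ = 34581, payload = 1188 bytes
Segment 5: SEQ = 35769, payload = 577 bytes
SEQ of segment 5 = 32110 + 826 + 819 + 826 + 1188 = 35769

35769


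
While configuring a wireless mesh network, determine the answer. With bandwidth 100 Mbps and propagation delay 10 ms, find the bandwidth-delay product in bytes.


Given: bandwidth = 100 Mbps, delay = 10 ms
BDP in bits = 100 * 10^6 * 10 / 1000
BDP in bits = 1000000
BDP in bytes = 1000000 / 8 = 125000

125000


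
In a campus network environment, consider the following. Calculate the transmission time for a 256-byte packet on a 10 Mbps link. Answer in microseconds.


Given: packet = 256 bytes, bandwidth = 10 Mbps
Packet in bits = 256 * 8 = 2048 bits
Bandwidth = 10 * 10^6 = 10000000 bps
Time = 2048 / 10000000 seconds
Time in us = 2048 * 10^6 / 10000000 = 204.8

204.8


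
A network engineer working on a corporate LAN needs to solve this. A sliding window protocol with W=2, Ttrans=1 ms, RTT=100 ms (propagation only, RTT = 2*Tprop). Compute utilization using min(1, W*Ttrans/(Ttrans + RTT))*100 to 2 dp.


Given: W = 2, Ttrans = 1 ms, RTT = 100 ms (= 2 * Tprop, Tprop = 50 ms)
Cycle time = Ttrans + RTT = 1 + 100 = 101 ms (first packet sent until its ACK returns)
W * Ttrans = 2 * 1 = 2 ms of sending per cycle
W * Ttrans / (Ttrans + RTT) = 2 / 101 = 0.019802
U = min(1, 0.019802) = 0.019802
U% = 1.98%

1.98


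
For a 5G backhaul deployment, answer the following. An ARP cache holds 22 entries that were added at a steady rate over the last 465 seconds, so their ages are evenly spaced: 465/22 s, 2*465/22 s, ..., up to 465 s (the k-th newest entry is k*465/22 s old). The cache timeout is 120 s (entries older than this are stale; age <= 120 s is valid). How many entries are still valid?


Ages are k * 465/22 s for k = 1..22 (spacing = 21.1364 s).
Entry k is valid iff k * 465/22 <= 120 iff k <= 22 * 120 / 465 = 5.6774
n_valid = floor(5.6774) = 5
(n_stale = 22 - 5 = 17)

5


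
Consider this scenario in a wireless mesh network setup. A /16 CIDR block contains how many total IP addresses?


Given: CIDR prefix /16
Host bits = 32 - 16 = 16
Total addresses = 2^16 = 65536

65536


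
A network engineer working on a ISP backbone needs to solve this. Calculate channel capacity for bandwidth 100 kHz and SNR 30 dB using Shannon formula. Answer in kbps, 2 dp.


Given: B = 100 kHz, SNR = 30 dB
SNR linear = 10^(30/10) = 1000
1 + SNR = 1001
log2(1001) = 9.9672262588
C = 100 * 1000 * 9.9672262588 = 996722.6259 bps
C = 996.722626 kbps -> 996.72 kbps (2 dp)

996.72


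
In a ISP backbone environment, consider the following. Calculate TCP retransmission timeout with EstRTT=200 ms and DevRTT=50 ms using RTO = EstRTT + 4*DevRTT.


Given: EstRTT = 200 ms, DevRTT = 50 ms
Timeout = EstRTT + 4 * DevRTT
4 * DevRTT = 4 * 50 = 200
Timeout = 200 + 200 = 400 ms

400


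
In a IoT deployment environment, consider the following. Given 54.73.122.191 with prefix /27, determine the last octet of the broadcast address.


Given: IP = 54.73.122.191, prefix = /27
Host bits = 32 - 27 = 5
Network last octet = 191 AND mask = 160
Host part size = 2^5 - 1 = 31
Broadcast last octet = 160 OR 31 = 191

191


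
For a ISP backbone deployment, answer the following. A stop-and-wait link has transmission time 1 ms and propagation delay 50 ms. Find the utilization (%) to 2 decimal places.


Given: Ttrans = 1 ms, Tprop = 50 ms
RTT = 2 * Tprop = 2 * 50 = 100 ms
U = Ttrans / (Ttrans + RTT)
U = 1 / (1 + 100)
U = 1 / 101 = 0.009901
U% = 0.99%

0.99


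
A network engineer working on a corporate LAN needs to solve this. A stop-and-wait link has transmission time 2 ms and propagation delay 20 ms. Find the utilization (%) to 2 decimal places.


Given: Ttrans = 2 ms, Tprop = 20 ms
RTT = 2 * Tprop = 2 * 20 = 40 ms
U = Ttrans / (Ttrans + RTT)
U = 2 / (2 + 40)
U = 2 / 42 = 0.047619
U% = 4.76%

4.76


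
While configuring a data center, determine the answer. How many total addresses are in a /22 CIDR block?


Given: CIDR prefix /22
Host bits = 32 - 22 = 10
Total addresses = 2^10 = 1024

1024


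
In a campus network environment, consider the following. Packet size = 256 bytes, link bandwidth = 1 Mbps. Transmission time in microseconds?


Given: packet = 256 bytes, bandwidth = 1 Mbps
Packet in bits = 256 * 8 = 2048 bits
Bandwidth = 1 * 10^6 = 1000000 bps
Time = 2048 / 1000000 seconds
Time in us = 2048 * 10^6 / 1000000 = 2048

2048


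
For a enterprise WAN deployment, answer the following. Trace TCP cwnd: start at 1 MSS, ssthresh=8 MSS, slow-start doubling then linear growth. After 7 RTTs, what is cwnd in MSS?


RTT 0: cwnd = 1 MSS (initial)
RTT 1: cwnd = 2 MSS (slow start, doubled)
RTT 2: cwnd = 4 MSS (slow start, doubled)
RTT 3: cwnd = 8 MSS (slow start, doubled)
RTT 4: cwnd = 9 MSS (congestion avoidance, +1)
RTT 5: cwnd = 10 MSS (congestion avoidance, +1)
RTT 6: cwnd = 11 MSS (congestion avoidance, +1)
RTT 7: cwnd = 12 MSS (congestion avoidance, +1)

12


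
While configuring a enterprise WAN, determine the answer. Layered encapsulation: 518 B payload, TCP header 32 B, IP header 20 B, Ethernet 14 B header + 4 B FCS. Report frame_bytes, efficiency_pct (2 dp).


TCP segment = 518 + 32 = 550 B
IP packet = 550 + 20 = 570 B
Ethernet frame = 570 + 14 + 4 = 588 B
Efficiency = app / frame = 518 / 588 = 0.880952 = 88.0952% -> 88.10% (2 dp)

588, 88.10


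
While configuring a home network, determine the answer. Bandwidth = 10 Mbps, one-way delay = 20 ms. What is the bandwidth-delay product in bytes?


Given: bandwidth = 10 Mbps, delay = 20 ms
BDP in bits = 10 * 10^6 * 20 / 1000
BDP in bits = 200000
BDP in bytes = 200000 / 8 = 25000

25000


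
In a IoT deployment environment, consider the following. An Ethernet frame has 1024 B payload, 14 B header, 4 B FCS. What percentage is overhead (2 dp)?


Given: payload = 1024 B, header = 14 B, trailer = 4 B
Overhead bytes = header + trailer = 14 + 4 = 18
Total frame = payload + overhead = 1024 + 18 = 1042
Overhead % = 18 / 1042 * 100 = 1.7274% -> 1.73% (2 dp)

1.73


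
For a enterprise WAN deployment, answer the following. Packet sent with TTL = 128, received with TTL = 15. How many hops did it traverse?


Given: initial TTL = 128, received TTL = 15
Hops = initial TTL - received TTL
Hops = 128 - 15 = 113

113


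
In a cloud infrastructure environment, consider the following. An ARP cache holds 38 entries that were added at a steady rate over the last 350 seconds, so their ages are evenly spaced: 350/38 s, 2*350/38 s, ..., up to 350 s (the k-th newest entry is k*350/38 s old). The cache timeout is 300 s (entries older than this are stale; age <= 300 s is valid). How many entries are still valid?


Ages are k * 350/38 s for k = 1..38 (spacing = 9.2105 s).
Entry k is valid iff k * 350/38 <= 300 iff k <= 38 * 300 / 350 = 32.5714
n_valid = floor(32.5714) = 32
(n_stale = 38 - 32 = 6)

32


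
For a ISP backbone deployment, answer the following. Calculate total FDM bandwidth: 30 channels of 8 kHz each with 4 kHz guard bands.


Given: 30 channels, 8 kHz each, guard = 4 kHz
Channel bandwidth = 30 * 8 = 240 kHz
Guard bands = 29 gaps * 4 kHz = 116 kHz
Total = 240 + 116 = 356 kHz

356


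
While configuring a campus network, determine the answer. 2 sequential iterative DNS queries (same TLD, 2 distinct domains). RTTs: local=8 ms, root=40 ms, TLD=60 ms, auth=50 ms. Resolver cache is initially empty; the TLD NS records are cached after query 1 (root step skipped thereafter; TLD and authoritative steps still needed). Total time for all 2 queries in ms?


Lookup 1 (cold cache): local + root + TLD + auth = 8 + 40 + 60 + 50 = 158 ms
Lookups 2..2 (TLD NS cached -> skip root; new domain -> still ask TLD and auth): local + TLD + auth = 8 + 60 + 50 = 118 ms each
Remaining 1 lookups: 1 * 118 = 118 ms
Total = 158 + 118 = 276 ms

276


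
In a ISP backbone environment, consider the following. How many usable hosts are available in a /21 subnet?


Given: subnet mask /21
Host bits = 32 - 21 = 11
Total addresses = 2^11 = 2048
Usable hosts = 2048 - 2 (network + broadcast) = 2046

2046


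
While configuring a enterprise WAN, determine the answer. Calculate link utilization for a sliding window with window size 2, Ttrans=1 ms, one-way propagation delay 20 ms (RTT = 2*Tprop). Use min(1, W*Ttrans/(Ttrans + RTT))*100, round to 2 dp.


Given: W = 2, Ttrans = 1 ms, RTT = 40 ms (= 2 * Tprop, Tprop = 20 ms)
Cycle time = Ttrans + RTT = 1 + 40 = 41 ms (first packet sent until its ACK returns)
W * Ttrans = 2 * 1 = 2 ms of sending per cycle
W * Ttrans / (Ttrans + RTT) = 2 / 41 = 0.048780
U = min(1, 0.048780) = 0.048780
U% = 4.88%

4.88


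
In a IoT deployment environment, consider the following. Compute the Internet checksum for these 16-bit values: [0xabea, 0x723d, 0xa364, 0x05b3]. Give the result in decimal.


Given words: [0xabea, 0x723d, 0xa364, 0x05b3]
Step 1: Sum all words
Raw sum = 44010 + 29245 + 41828 + 1459 = 116542
Step 2: Fold carry: (51006 + 1) = 51007
One's complement = ~51007 & 0xFFFF = 14528

14528


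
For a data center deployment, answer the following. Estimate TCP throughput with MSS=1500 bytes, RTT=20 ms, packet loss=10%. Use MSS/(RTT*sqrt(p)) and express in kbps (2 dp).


Given: MSS = 1500 bytes, RTT = 20 ms, loss = 10%
RTT in seconds = 20 / 1000 = 0.02
Loss rate = 10% = 0.1
sqrt(loss) = sqrt(0.1) = 0.316227766017
Throughput (bytes/s) = 1500 / (0.02 * 0.316227766017) = 237170.8245
Throughput (kbps) = 237170.8245 * 8 / 1000 = 1897.366596 -> 1897.37 kbps (2 dp)

1897.37


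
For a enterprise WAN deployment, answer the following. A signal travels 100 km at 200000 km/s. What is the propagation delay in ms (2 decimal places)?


Given: distance = 100 km, speed = 200000 km/s
Delay = distance / speed = 100 / 200000 seconds
Delay in ms = 100 * 1000 / 200000
Delay = 0.5000 ms
Rounded to 2 dp = 0.50 ms

0.50


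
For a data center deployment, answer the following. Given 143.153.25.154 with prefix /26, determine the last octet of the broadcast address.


Given: IP = 143.153.25.154, prefix = /26
Host bits = 32 - 26 = 6
Network last octet = 154 AND mask = 128
Host part size = 2^6 - 1 = 63
Broadcast last octet = 128 OR 63 = 191

191


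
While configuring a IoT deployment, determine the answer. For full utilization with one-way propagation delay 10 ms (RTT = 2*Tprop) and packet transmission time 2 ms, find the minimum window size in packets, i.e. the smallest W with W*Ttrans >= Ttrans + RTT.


Given: Ttrans = 2 ms, RTT = 20 ms (= 2 * Tprop, Tprop = 10 ms)
Time until first ACK returns = Ttrans + RTT = 2 + 20 = 22 ms
Need W * Ttrans >= Ttrans + RTT  ->  W >= (Ttrans + RTT) / Ttrans
(Ttrans + RTT) / Ttrans = 22 / 2 = 11
W_min = ceil(11) = 11

11


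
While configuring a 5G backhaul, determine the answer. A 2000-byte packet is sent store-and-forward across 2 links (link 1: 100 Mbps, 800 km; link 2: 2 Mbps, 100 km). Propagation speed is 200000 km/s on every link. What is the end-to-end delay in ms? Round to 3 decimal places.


Packet = 2000 bytes = 16000 bits. Store-and-forward: sum (t_trans + t_prop) per link.
Link 1: t_trans = 16000/(100*10^6) s = 0.1600 ms; t_prop = 800/200000 s = 4.0000 ms; subtotal = 4.1600 ms
Link 2: t_trans = 16000/(2*10^6) s = 8.0000 ms; t_prop = 100/200000 s = 0.5000 ms; subtotal = 8.5000 ms
End-to-end = 4.1600 + 8.5000 = 12.6600 ms -> 12.660 ms (3 dp)

12.660


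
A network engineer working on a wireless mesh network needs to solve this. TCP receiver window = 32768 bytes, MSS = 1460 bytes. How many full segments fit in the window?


Given: RWND = 32768 bytes, MSS = 1460 bytes
Full segments = floor(RWND / MSS)
Full segments = floor(32768 / 1460)
Full segments = floor(22.4438) = 22

22


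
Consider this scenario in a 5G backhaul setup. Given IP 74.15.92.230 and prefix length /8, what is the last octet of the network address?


Given: IP = 74.15.92.230, prefix = /8
Subnet mask = 255.0.0.0
Last octet of IP: 230
Last octet of mask: 0
Network last octet = 230 AND 0 = 0

0


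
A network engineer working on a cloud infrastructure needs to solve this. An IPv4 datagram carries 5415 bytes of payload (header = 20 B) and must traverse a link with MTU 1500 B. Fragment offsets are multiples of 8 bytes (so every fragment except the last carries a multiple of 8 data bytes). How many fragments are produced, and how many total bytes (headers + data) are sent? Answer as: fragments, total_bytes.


Max data per non-final fragment = floor((MTU - header)/8)*8 = floor((1500 - 20)/8)*8 = floor(1480/8)*8 = 1480 B
Final fragment needs no 8-byte alignment: it can carry up to MTU - header = 1480 B
Non-final fragments needed = ceil((payload - 1480) / 1480) = ceil(3935/1480) = ceil(2.6588) = 3
Number of fragments = 3 + 1 = 4
Fragment sizes (data): 3 * 1480 B + 975 B (last, 975 <= 1480 OK)
Total bytes sent = payload + n_frags * header = 5415 + 4*20 = 5415 + 80 = 5495 B

4, 5495


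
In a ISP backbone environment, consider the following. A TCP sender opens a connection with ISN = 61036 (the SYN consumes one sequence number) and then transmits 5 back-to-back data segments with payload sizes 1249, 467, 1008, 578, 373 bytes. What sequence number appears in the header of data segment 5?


The SYN occupies sequence number ISN = 61036, so the first data byte is ISN + 1 = 61037.
SEQ of data segment i = (ISN + 1) + sum of payload sizes of segments 1..i-1.
Segment 1: SEQ = 61037, payload = 1249 bytes
Segment 2: SEQ = 62286, payload = 467 bytes
Segment 3: SEQ = 62753, payload = 1008 bytes
Segment 4: SEQ = 63761, payload = 578 bytes
Segment 5: SEQ = 64339, payload = 373 bytes
SEQ of segment 5 = 61037 + 1249 + 467 + 1008 + 578 = 64339

64339


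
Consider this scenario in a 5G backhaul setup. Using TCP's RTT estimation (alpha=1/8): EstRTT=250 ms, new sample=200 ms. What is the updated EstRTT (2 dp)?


Given: EstRTT = 250 ms, SampleRTT = 200 ms, alpha = 1/8
New EstRTT = (1 - alpha) * EstRTT + alpha * SampleRTT
(7/8) * 250 = 218.75
(1/8) * 200 = 25
New EstRTT = 218.75 + 25 = 243.75 ms -> 243.75 ms (2 dp)

243.75


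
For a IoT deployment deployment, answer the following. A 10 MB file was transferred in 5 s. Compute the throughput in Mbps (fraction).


Given: file = 10 MB, time = 5 s
File in Mb = 10 * 8 = 80 Mb
Throughput = 80 / 5 Mbps
Throughput = 16 Mbps

16


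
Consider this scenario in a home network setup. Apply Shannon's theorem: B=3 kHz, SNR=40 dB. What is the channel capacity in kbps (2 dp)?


Given: B = 3 kHz, SNR = 40 dB
SNR linear = 10^(40/10) = 10000
1 + SNR = 10001
log2(10001) = 13.2878566418
C = 3 * 1000 * 13.2878566418 = 39863.5699 bps
C = 39.863570 kbps -> 39.86 kbps (2 dp)

39.86


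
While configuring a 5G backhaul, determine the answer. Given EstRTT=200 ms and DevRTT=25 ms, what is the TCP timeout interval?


Given: EstRTT = 200 ms, DevRTT = 25 ms
Timeout = EstRTT + 4 * DevRTT
4 * DevRTT = 4 * 25 = 100
Timeout = 200 + 100 = 300 ms

300


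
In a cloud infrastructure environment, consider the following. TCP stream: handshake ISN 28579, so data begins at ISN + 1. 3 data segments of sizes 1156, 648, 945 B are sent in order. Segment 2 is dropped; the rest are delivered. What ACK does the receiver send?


SYN uses sequence number 28579; first data byte = ISN + 1 = 28580.
Segment 1: SEQ = 28580, len = 1156 B, covers [28580, 29735]
Segment 2: SEQ = 29736, len = 648 B, covers [29736, 30383] [LOST]
Segment 3: SEQ = 30384, len = 945 B, covers [30384, 31328]
In-order data received: bytes [28580, 29735] (segments 1..1).
Segment 2 missing -> gap begins at byte 29736; later segments buffered out of order.
Cumulative ACK = next expected in-order byte = 28580 + 1156 = 29736

29736


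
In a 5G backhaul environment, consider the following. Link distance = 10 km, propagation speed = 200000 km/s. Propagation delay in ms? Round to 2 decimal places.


Given: distance = 10 km, speed = 200000 km/s
Delay = distance / speed = 10 / 200000 seconds
Delay in ms = 10 * 1000 / 200000
Delay = 0.0500 ms
Rounded to 2 dp = 0.05 ms

0.05


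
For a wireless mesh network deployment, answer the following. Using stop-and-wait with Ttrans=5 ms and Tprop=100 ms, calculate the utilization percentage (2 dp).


Given: Ttrans = 5 ms, Tprop = 100 ms
RTT = 2 * Tprop = 2 * 100 = 200 ms
U = Ttrans / (Ttrans + RTT)
U = 5 / (5 + 200)
U = 5 / 205 = 0.02439
U% = 2.44%

2.44


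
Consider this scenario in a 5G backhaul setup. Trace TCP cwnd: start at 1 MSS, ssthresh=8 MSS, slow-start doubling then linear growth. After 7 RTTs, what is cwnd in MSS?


RTT 0: cwnd = 1 MSS (initial)
RTT 1: cwnd = 2 MSS (slow start, doubled)
RTT 2: cwnd = 4 MSS (slow start, doubled)
RTT 3: cwnd = 8 MSS (slow start, doubled)
RTT 4: cwnd = 9 MSS (congestion avoidance, +1)
RTT 5: cwnd = 10 MSS (congestion avoidance, +1)
RTT 6: cwnd = 11 MSS (congestion avoidance, +1)
RTT 7: cwnd = 12 MSS (congestion avoidance, +1)

12


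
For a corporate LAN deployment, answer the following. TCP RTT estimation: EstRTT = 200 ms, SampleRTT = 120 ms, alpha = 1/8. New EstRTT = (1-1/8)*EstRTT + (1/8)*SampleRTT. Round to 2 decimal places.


Given: EstRTT = 200 ms, SampleRTT = 120 ms, alpha = 1/8
New EstRTT = (1 - alpha) * EstRTT + alpha * SampleRTT
(7/8) * 200 = 175
(1/8) * 120 = 15
New EstRTT = 175 + 15 = 190 ms -> 190.00 ms (2 dp)

190.00


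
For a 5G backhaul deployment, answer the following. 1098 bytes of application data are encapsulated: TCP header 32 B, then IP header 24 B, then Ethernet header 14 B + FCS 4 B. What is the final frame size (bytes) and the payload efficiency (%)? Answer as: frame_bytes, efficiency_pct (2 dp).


TCP segment = 1098 + 32 = 1130 B
IP packet = 1130 + 24 = 1154 B
Ethernet frame = 1154 + 14 + 4 = 1172 B
Efficiency = app / frame = 1098 / 1172 = 0.936860 = 93.6860% -> 93.69% (2 dp)

1172, 93.69


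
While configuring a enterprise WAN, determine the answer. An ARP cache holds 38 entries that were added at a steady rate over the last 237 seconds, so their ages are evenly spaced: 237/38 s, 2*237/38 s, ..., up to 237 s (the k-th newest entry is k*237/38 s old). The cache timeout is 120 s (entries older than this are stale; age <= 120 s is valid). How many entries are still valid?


Ages are k * 237/38 s for k = 1..38 (spacing = 6.2368 s).
Entry k is valid iff k * 237/38 <= 120 iff k <= 38 * 120 / 237 = 19.2405
n_valid = floor(19.2405) = 19
(n_stale = 38 - 19 = 19)

19


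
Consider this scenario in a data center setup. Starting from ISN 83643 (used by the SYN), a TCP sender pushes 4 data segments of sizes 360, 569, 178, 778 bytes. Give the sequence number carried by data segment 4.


The SYN occupies sequence number ISN = 83643, so the first data byte is ISN + 1 = 83644.
SEQ of data segment i = (ISN + 1) + sum of payload sizes of segments 1..i-1.
Segment 1: SEQ = 83644, payload = 360 bytes
Segment 2: SEQ = 84004, payload = 569 bytes
Segment 3: SEQ = 84573, payload = 178 bytes
Segment 4: SEQ = 84751, payload = 778 bytes
SEQ of segment 4 = 83644 + 360 + 569 + 178 = 84751

84751


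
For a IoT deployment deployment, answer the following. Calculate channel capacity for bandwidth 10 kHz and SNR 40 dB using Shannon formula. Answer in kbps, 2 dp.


Given: B = 10 kHz, SNR = 40 dB
SNR linear = 10^(40/10) = 10000
1 + SNR = 10001
log2(10001) = 13.2878566418
C = 10 * 1000 * 13.2878566418 = 132878.5664 bps
C = 132.878566 kbps -> 132.88 kbps (2 dp)

132.88


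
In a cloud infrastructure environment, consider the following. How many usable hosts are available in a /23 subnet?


Given: subnet mask /23
Host bits = 32 - 23 = 9
Total addresses = 2^9 = 512
Usable hosts = 512 - 2 (network + broadcast) = 510

510


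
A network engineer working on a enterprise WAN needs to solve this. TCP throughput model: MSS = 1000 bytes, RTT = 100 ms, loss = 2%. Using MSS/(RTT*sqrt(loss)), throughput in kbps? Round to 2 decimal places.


Given: MSS = 1000 bytes, RTT = 100 ms, loss = 2%
RTT in seconds = 100 / 1000 = 0.1
Loss rate = 2% = 0.02
sqrt(loss) = sqrt(0.02) = 0.141421356237
Throughput (bytes/s) = 1000 / (0.1 * 0.141421356237) = 70710.6781
Throughput (kbps) = 70710.6781 * 8 / 1000 = 565.685425 -> 565.69 kbps (2 dp)

565.69


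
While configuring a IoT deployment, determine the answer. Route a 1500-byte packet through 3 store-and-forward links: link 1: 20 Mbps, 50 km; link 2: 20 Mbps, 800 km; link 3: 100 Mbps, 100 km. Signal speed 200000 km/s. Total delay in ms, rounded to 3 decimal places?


Packet = 1500 bytes = 12000 bits. Store-and-forward: sum (t_trans + t_prop) per link.
Link 1: t_trans = 12000/(20*10^6) s = 0.6000 ms; t_prop = 50/200000 s = 0.2500 ms; subtotal = 0.8500 ms
Link 2: t_trans = 12000/(20*10^6) s = 0.6000 ms; t_prop = 800/200000 s = 4.0000 ms; subtotal = 4.6000 ms
Link 3: t_trans = 12000/(100*10^6) s = 0.1200 ms; t_prop = 100/200000 s = 0.5000 ms; subtotal = 0.6200 ms
End-to-end = 0.8500 + 4.6000 + 0.6200 = 6.0700 ms -> 6.070 ms (3 dp)

6.070


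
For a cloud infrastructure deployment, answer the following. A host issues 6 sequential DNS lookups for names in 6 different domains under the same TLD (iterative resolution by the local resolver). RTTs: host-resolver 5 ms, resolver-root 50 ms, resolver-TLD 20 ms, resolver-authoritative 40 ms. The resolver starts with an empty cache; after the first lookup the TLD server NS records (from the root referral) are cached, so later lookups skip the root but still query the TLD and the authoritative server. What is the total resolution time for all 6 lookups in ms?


Lookup 1 (cold cache): local + root + TLD + auth = 5 + 50 + 20 + 40 = 115 ms
Lookups 2..6 (TLD NS cached -> skip root; new domain -> still ask TLD and auth): local + TLD + auth = 5 + 20 + 40 = 65 ms each
Remaining 5 lookups: 5 * 65 = 325 ms
Total = 115 + 325 = 440 ms

440


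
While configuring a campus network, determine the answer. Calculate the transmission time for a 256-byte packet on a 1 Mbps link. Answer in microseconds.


Given: packet = 256 bytes, bandwidth = 1 Mbps
Packet in bits = 256 * 8 = 2048 bits
Bandwidth = 1 * 10^6 = 1000000 bps
Time = 2048 / 1000000 seconds
Time in us = 2048 * 10^6 / 1000000 = 2048

2048


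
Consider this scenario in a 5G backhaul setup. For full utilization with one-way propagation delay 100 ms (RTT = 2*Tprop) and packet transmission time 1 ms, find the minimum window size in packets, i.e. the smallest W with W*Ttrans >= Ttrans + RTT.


Given: Ttrans = 1 ms, RTT = 200 ms (= 2 * Tprop, Tprop = 100 ms)
Time until first ACK returns = Ttrans + RTT = 1 + 200 = 201 ms
Need W * Ttrans >= Ttrans + RTT  ->  W >= (Ttrans + RTT) / Ttrans
(Ttrans + RTT) / Ttrans = 201 / 1 = 201
W_min = ceil(201) = 201

201


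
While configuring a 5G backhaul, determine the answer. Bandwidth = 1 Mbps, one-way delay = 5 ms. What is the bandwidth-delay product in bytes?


Given: bandwidth = 1 Mbps, delay = 5 ms
BDP in bits = 1 * 10^6 * 5 / 1000
BDP in bits = 5000
BDP in bytes = 5000 / 8 = 625

625


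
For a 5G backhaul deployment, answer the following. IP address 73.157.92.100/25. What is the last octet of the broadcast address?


Given: IP = 73.157.92.100, prefix = /25
Host bits = 32 - 25 = 7
Network last octet = 100 AND mask = 0
Host part size = 2^7 - 1 = 127
Broadcast last octet = 0 OR 127 = 127

127


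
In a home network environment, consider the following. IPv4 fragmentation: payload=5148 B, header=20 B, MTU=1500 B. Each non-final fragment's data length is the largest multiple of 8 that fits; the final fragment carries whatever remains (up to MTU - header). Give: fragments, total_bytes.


Max data per non-final fragment = floor((MTU - header)/8)*8 = floor((1500 - 20)/8)*8 = floor(1480/8)*8 = 1480 B
Final fragment needs no 8-byte alignment: it can carry up to MTU - header = 1480 B
Non-final fragments needed = ceil((payload - 1480) / 1480) = ceil(3668/1480) = ceil(2.4784) = 3
Number of fragments = 3 + 1 = 4
Fragment sizes (data): 3 * 1480 B + 708 B (last, 708 <= 1480 OK)
Total bytes sent = payload + n_frags * header = 5148 + 4*20 = 5148 + 80 = 5228 B

4, 5228


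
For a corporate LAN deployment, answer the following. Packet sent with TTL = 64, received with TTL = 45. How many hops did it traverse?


Given: initial TTL = 64, received TTL = 45
Hops = initial TTL - received TTL
Hops = 64 - 45 = 19

19


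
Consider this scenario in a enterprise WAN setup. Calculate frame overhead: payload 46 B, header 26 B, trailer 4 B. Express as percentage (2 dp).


Given: payload = 46 B, header = 26 B, trailer = 4 B
Overhead bytes = header + trailer = 26 + 4 = 30
Total frame = payload + overhead = 46 + 30 = 76
Overhead % = 30 / 76 * 100 = 39.4737% -> 39.47% (2 dp)

39.47


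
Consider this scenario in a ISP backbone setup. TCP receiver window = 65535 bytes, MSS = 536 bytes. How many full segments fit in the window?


Given: RWND = 65535 bytes, MSS = 536 bytes
Full segments = floor(RWND / MSS)
Full segments = floor(65535 / 536)
Full segments = floor(122.2668) = 122

122


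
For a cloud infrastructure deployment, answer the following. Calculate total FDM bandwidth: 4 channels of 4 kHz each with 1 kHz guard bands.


Given: 4 channels, 4 kHz each, guard = 1 kHz
Channel bandwidth = 4 * 4 = 16 kHz
Guard bands = 3 gaps * 1 kHz = 3 kHz
Total = 16 + 3 = 19 kHz

19


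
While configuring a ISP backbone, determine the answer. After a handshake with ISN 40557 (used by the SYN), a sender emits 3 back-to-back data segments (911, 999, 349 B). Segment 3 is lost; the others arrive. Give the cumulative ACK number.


SYN uses sequence number 40557; first data byte = ISN + 1 = 40558.
Segment 1: SEQ = 40558, len = 911 B, covers [40558, 41468]
Segment 2: SEQ = 41469, len = 999 B, covers [41469, 42467]
Segment 3: SEQ = 42468, len = 349 B, covers [42468, 42816] [LOST]
In-order data received: bytes [40558, 42467] (segments 1..2).
Segment 3 missing -> gap begins at byte 42468.
Cumulative ACK = next expected in-order byte = 40558 + 911 + 999 = 42468

42468


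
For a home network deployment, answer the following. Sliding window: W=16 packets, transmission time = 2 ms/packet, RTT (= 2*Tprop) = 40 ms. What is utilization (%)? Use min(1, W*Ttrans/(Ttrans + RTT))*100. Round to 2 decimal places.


Given: W = 16, Ttrans = 2 ms, RTT = 40 ms (= 2 * Tprop, Tprop = 20 ms)
Cycle time = Ttrans + RTT = 2 + 40 = 42 ms (first packet sent until its ACK returns)
W * Ttrans = 16 * 2 = 32 ms of sending per cycle
W * Ttrans / (Ttrans + RTT) = 32 / 42 = 0.761905
U = min(1, 0.761905) = 0.761905
U% = 76.19%

76.19


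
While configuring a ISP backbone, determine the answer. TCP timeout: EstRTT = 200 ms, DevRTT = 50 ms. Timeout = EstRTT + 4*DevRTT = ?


Given: EstRTT = 200 ms, DevRTT = 50 ms
Timeout = EstRTT + 4 * DevRTT
4 * DevRTT = 4 * 50 = 200
Timeout = 200 + 200 = 400 ms

400


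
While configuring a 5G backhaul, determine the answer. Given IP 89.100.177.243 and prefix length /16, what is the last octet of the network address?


Given: IP = 89.100.177.243, prefix = /16
Subnet mask = 255.255.0.0
Last octet of IP: 243
Last octet of mask: 0
Network last octet = 243 AND 0 = 0

0


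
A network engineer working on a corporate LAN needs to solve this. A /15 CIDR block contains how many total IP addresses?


Given: CIDR prefix /15
Host bits = 32 - 15 = 17
Total addresses = 2^17 = 131072

131072


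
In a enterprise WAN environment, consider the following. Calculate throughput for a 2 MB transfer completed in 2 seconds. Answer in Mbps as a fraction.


Given: file = 2 MB, time = 2 s
File in Mb = 2 * 8 = 16 Mb
Throughput = 16 / 2 Mbps
Throughput = 8 Mbps

8


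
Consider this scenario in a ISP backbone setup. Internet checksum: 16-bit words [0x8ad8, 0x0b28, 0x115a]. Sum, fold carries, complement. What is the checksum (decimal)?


Given words: [0x8ad8, 0x0b28, 0x115a]
Step 1: Sum all words
Raw sum = 35544 + 2856 + 4442 = 42842
One's complement = ~42842 & 0xFFFF = 22693

22693


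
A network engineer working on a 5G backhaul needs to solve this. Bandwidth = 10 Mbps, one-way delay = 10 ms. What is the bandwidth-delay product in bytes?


Given: bandwidth = 10 Mbps, delay = 10 ms
BDP in bits = 10 * 10^6 * 10 / 1000
BDP in bits = 100000
BDP in bytes = 100000 / 8 = 12500

12500


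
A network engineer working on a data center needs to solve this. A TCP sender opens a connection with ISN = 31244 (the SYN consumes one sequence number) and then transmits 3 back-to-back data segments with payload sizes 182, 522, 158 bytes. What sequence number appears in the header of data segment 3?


The SYN occupies sequence number ISN = 31244, so the first data byte is ISN + 1 = 31245.
SEQ of data segment i = (ISN + 1) + sum of payload sizes of segments 1..i-1.
Segment 1: SEQ = 31245, payload = 182 bytes
Segment 2: SEQ = 31427, payload = 522 bytes
Segment 3: SEQ = 31949, payload = 158 bytes
SEQ of segment 3 = 31245 + 182 + 522 = 31949

31949


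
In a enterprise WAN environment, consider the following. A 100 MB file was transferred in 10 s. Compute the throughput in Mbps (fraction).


Given: file = 100 MB, time = 10 s
File in Mb = 100 * 8 = 800 Mb
Throughput = 800 / 10 Mbps
Throughput = 80 Mbps

80
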